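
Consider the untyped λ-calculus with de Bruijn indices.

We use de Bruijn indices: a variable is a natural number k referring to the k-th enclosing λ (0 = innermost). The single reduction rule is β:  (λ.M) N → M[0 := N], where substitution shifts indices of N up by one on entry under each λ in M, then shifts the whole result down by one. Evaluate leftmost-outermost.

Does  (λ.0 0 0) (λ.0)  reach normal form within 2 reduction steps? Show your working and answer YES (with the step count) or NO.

Answer: NO — after 2 steps the term is (λ.0) (λ.0), not yet normal

Derivation:
  start: (λ.0 0 0) (λ.0)
  →1  (λ.0) (λ.0) (λ.0)
  →2  (λ.0) (λ.0)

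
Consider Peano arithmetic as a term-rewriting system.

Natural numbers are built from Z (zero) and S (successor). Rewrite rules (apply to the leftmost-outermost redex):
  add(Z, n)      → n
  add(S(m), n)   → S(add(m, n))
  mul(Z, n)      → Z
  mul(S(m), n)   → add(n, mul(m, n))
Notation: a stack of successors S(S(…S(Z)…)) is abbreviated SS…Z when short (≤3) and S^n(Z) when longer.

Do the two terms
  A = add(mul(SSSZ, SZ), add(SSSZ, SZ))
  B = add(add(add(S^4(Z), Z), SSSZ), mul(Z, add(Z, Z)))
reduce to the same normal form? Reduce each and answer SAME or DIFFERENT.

Answer: SAME — A ⇓ S^7(Z), B ⇓ S^7(Z)

Reduction:
Term A:
  start: add(mul(SSSZ, SZ), add(SSSZ, SZ))
  →1  add(add(SZ, mul(SSZ, SZ)), add(SSSZ, SZ))
  →2  add(S(add(Z, mul(SSZ, SZ))), add(SSSZ, SZ))
  →3  S(add(add(Z, mul(SSZ, SZ)), add(SSSZ, SZ)))
  →4  S(add(mul(SSZ, SZ), add(SSSZ, SZ)))
  →5  S(add(add(SZ, mul(SZ, SZ)), add(SSSZ, SZ)))
  →6  S(add(S(add(Z, mul(SZ, SZ))), add(SSSZ, SZ)))
  →7  S(S(add(add(Z, mul(SZ, SZ)), add(SSSZ, SZ))))
  →8  S(S(add(mul(SZ, SZ), add(SSSZ, SZ))))
  →9  S(S(add(add(SZ, mul(Z, SZ)), add(SSSZ, SZ))))
  →10  S(S(add(S(add(Z, mul(Z, SZ))), add(SSSZ, SZ))))
  →11  S(S(S(add(add(Z, mul(Z, SZ)), add(SSSZ, SZ)))))
  →12  S(S(S(add(mul(Z, SZ), add(SSSZ, SZ)))))
  →13  S(S(S(add(Z, add(SSSZ, SZ)))))
  →14  S(S(S(add(SSSZ, SZ))))
  →15  S(S(S(S(add(SSZ, SZ)))))
  →16  S(S(S(S(S(add(SZ, SZ))))))
  →17  S(S(S(S(S(S(add(Z, SZ)))))))
  →18  S^7(Z)

Term B:
  start: add(add(add(S^4(Z), Z), SSSZ), mul(Z, add(Z, Z)))
  →1  add(add(S(add(SSSZ, Z)), SSSZ), mul(Z, add(Z, Z)))
  →2  add(S(add(add(SSSZ, Z), SSSZ)), mul(Z, add(Z, Z)))
  →3  S(add(add(add(SSSZ, Z), SSSZ), mul(Z, add(Z, Z))))
  →4  S(add(add(S(add(SSZ, Z)), SSSZ), mul(Z, add(Z, Z))))
  →5  S(add(S(add(add(SSZ, Z), SSSZ)), mul(Z, add(Z, Z))))
  →6  S(S(add(add(add(SSZ, Z), SSSZ), mul(Z, add(Z, Z)))))
  →7  S(S(add(add(S(add(SZ, Z)), SSSZ), mul(Z, add(Z, Z)))))
  →8  S(S(add(S(add(add(SZ, Z), SSSZ)), mul(Z, add(Z, Z)))))
  →9  S(S(S(add(add(add(SZ, Z), SSSZ), mul(Z, add(Z, Z))))))
  →10  S(S(S(add(add(S(add(Z, Z)), SSSZ), mul(Z, add(Z, Z))))))
  →11  S(S(S(add(S(add(add(Z, Z), SSSZ)), mul(Z, add(Z, Z))))))
  →12  S(S(S(S(add(add(add(Z, Z), SSSZ), mul(Z, add(Z, Z)))))))
  →13  S(S(S(S(add(add(Z, SSSZ), mul(Z, add(Z, Z)))))))
  →14  S(S(S(S(add(SSSZ, mul(Z, add(Z, Z)))))))
  →15  S(S(S(S(S(add(SSZ, mul(Z, add(Z, Z))))))))
  →16  S(S(S(S(S(S(add(SZ, mul(Z, add(Z, Z)))))))))
  →17  S(S(S(S(S(S(S(add(Z, mul(Z, add(Z, Z))))))))))
  →18  S(S(S(S(S(S(S(mul(Z, add(Z, Z)))))))))
  →19  S^7(Z)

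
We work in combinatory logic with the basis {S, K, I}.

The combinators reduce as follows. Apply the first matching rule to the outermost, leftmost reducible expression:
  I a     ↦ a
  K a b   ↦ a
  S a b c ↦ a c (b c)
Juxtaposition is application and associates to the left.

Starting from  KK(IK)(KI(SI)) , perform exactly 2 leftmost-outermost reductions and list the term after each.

  start: KK(IK)(KI(SI))
  →1  K(KI(SI))
  →2  KI

Answer: after 2 steps: KI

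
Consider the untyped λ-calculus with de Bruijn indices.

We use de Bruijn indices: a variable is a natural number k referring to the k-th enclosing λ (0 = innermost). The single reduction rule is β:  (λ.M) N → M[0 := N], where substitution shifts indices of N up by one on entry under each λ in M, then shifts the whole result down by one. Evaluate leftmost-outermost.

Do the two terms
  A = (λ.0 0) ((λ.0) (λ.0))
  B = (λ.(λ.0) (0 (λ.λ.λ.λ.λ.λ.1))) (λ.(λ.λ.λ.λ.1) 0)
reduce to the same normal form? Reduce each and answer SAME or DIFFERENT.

Answer: DIFFERENT — A ⇓ λ.0, B ⇓ λ.λ.λ.1

Derivation:
Term A:
  start: (λ.0 0) ((λ.0) (λ.0))
  step 1: (λ.0) (λ.0) ((λ.0) (λ.0))
  step 2: (λ.0) ((λ.0) (λ.0))
  step 3: (λ.0) (λ.0)
  step 4: λ.0

Term B:
  start: (λ.(λ.0) (0 (λ.λ.λ.λ.λ.λ.1))) (λ.(λ.λ.λ.λ.1) 0)
  step 1: (λ.0) ((λ.(λ.λ.λ.λ.1) 0) (λ.λ.λ.λ.λ.λ.1))
  step 2: (λ.(λ.λ.λ.λ.1) 0) (λ.λ.λ.λ.λ.λ.1)
  step 3: (λ.λ.λ.λ.1) (λ.λ.λ.λ.λ.λ.1)
  step 4: λ.λ.λ.1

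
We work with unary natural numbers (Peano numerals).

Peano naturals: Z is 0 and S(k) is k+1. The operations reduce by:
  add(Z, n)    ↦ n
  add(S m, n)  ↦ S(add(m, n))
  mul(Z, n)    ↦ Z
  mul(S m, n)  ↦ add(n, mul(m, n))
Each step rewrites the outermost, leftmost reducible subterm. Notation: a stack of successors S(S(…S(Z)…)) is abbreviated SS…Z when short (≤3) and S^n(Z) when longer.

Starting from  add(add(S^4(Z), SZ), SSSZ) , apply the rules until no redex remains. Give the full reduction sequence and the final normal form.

Answer: normal form = S^8(Z)  (in 11 steps)

Derivation:
  start: add(add(S^4(Z), SZ), SSSZ)
  step 1: add(S(add(SSSZ, SZ)), SSSZ)
  step 2: S(add(add(SSSZ, SZ), SSSZ))
  step 3: S(add(S(add(SSZ, SZ)), SSSZ))
  step 4: S(S(add(add(SSZ, SZ), SSSZ)))
  step 5: S(S(add(S(add(SZ, SZ)), SSSZ)))
  step 6: S(S(S(add(add(SZ, SZ), SSSZ))))
  step 7: S(S(S(add(S(add(Z, SZ)), SSSZ))))
  step 8: S(S(S(S(add(add(Z, SZ), SSSZ)))))
  step 9: S(S(S(S(add(SZ, SSSZ)))))
  step 10: S(S(S(S(S(add(Z, SSSZ))))))
  step 11: S^8(Z)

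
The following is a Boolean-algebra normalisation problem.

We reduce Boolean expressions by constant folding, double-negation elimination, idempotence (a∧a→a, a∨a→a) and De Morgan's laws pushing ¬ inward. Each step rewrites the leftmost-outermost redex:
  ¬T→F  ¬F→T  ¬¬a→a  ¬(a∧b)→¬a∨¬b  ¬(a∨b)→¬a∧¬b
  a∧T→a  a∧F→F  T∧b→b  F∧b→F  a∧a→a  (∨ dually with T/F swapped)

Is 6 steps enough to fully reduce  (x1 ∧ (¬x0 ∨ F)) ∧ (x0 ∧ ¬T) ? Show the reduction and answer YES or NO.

Answer: YES — reaches normal form F in 4 ≤ 6 steps

Derivation:
  start: (x1 ∧ (¬x0 ∨ F)) ∧ (x0 ∧ ¬T)
  →1  (x1 ∧ ¬x0) ∧ (x0 ∧ ¬T)
  →2  (x1 ∧ ¬x0) ∧ (x0 ∧ F)
  →3  (x1 ∧ ¬x0) ∧ F
  →4  F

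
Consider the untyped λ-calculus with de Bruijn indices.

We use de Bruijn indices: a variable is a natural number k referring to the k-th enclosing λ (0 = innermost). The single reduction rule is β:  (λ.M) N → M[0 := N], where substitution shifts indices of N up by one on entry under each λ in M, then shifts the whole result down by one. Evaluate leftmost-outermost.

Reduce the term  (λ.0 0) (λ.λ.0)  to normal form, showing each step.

  start: (λ.0 0) (λ.λ.0)
  →1  (λ.λ.0) (λ.λ.0)
  →2  λ.0

Answer: normal form = λ.0  (in 2 steps)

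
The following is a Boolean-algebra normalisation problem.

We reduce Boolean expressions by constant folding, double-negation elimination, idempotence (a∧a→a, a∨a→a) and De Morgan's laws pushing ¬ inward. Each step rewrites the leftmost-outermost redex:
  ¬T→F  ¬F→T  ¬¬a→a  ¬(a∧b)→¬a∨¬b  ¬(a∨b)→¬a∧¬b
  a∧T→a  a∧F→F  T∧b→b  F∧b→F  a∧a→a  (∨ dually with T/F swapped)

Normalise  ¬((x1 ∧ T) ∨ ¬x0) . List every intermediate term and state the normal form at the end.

  start: ¬((x1 ∧ T) ∨ ¬x0)
  step 1: ¬(x1 ∧ T) ∧ ¬¬x0
  step 2: (¬x1 ∨ ¬T) ∧ ¬¬x0
  step 3: (¬x1 ∨ F) ∧ ¬¬x0
  step 4: ¬x1 ∧ ¬¬x0
  step 5: ¬x1 ∧ x0

Answer: normal form = ¬x1 ∧ x0  (in 5 steps)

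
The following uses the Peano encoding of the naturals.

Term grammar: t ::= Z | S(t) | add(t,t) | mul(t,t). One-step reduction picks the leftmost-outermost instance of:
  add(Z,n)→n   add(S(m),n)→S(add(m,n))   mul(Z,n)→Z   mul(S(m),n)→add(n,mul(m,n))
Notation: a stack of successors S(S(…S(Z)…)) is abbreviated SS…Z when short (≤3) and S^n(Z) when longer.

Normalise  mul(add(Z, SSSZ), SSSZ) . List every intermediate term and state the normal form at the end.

Answer: normal form = S^9(Z)  (in 17 steps)

Reduction:
  start: mul(add(Z, SSSZ), SSSZ)
  step 1: mul(SSSZ, SSSZ)
  step 2: add(SSSZ, mul(SSZ, SSSZ))
  step 3: S(add(SSZ, mul(SSZ, SSSZ)))
  step 4: S(S(add(SZ, mul(SSZ, SSSZ))))
  step 5: S(S(S(add(Z, mul(SSZ, SSSZ)))))
  step 6: S(S(S(mul(SSZ, SSSZ))))
  step 7: S(S(S(add(SSSZ, mul(SZ, SSSZ)))))
  step 8: S(S(S(S(add(SSZ, mul(SZ, SSSZ))))))
  step 9: S(S(S(S(S(add(SZ, mul(SZ, SSSZ)))))))
  step 10: S(S(S(S(S(S(add(Z, mul(SZ, SSSZ))))))))
  step 11: S(S(S(S(S(S(mul(SZ, SSSZ)))))))
  step 12: S(S(S(S(S(S(add(SSSZ, mul(Z, SSSZ))))))))
  step 13: S(S(S(S(S(S(S(add(SSZ, mul(Z, SSSZ)))))))))
  step 14: S(S(S(S(S(S(S(S(add(SZ, mul(Z, SSSZ))))))))))
  step 15: S(S(S(S(S(S(S(S(S(add(Z, mul(Z, SSSZ)))))))))))
  step 16: S(S(S(S(S(S(S(S(S(mul(Z, SSSZ))))))))))
  step 17: S^9(Z)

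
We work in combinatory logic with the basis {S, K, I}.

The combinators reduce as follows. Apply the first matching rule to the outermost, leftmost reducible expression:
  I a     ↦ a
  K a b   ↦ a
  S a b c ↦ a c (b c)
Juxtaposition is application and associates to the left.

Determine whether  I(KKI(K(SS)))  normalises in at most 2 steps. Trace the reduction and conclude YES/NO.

Answer: YES — reaches normal form K(K(SS)) in 2 ≤ 2 steps

Working:
  start: I(KKI(K(SS)))
  →1  KKI(K(SS))
  →2  K(K(SS))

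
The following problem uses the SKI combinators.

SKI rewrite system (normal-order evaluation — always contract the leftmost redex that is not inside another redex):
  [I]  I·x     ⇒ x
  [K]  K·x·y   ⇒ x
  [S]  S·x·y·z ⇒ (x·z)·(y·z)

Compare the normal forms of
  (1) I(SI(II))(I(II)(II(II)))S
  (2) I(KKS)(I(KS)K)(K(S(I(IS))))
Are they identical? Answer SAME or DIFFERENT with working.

Term A:
  start: I(SI(II))(I(II)(II(II)))S
  [1] SI(II)(I(II)(II(II)))S
  [2] I(I(II)(II(II)))(II(I(II)(II(II))))S
  [3] I(II)(II(II))(II(I(II)(II(II))))S
  [4] II(II(II))(II(I(II)(II(II))))S
  [5] I(II(II))(II(I(II)(II(II))))S
  [6] II(II)(II(I(II)(II(II))))S
  [7] I(II)(II(I(II)(II(II))))S
  [8] II(II(I(II)(II(II))))S
  [9] I(II(I(II)(II(II))))S
  [10] II(I(II)(II(II)))S
  [11] I(I(II)(II(II)))S
  [12] I(II)(II(II))S
  [13] II(II(II))S
  [14] I(II(II))S
  [15] II(II)S
  [16] I(II)S
  [17] IIS
  [18] IS
  [19] S

Term B:
  start: I(KKS)(I(KS)K)(K(S(I(IS))))
  [1] KKS(I(KS)K)(K(S(I(IS))))
  [2] K(I(KS)K)(K(S(I(IS))))
  [3] I(KS)K
  [4] KSK
  [5] S

Answer: SAME — A ⇓ S, B ⇓ S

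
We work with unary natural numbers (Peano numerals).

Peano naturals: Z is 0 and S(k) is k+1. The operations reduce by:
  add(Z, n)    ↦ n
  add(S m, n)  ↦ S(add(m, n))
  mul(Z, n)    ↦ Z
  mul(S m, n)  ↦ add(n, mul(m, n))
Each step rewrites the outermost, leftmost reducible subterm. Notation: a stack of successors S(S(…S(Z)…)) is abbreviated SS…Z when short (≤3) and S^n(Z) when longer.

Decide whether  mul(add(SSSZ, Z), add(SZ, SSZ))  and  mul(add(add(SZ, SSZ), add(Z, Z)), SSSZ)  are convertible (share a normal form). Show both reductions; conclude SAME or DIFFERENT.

Answer: SAME — A ⇓ S^9(Z), B ⇓ S^9(Z)

Reduction:
Term A:
  start: mul(add(SSSZ, Z), add(SZ, SSZ))
  [1] mul(S(add(SSZ, Z)), add(SZ, SSZ))
  [2] add(add(SZ, SSZ), mul(add(SSZ, Z), add(SZ, SSZ)))
  [3] add(S(add(Z, SSZ)), mul(add(SSZ, Z), add(SZ, SSZ)))
  [4] S(add(add(Z, SSZ), mul(add(SSZ, Z), add(SZ, SSZ))))
  [5] S(add(SSZ, mul(add(SSZ, Z), add(SZ, SSZ))))
  [6] S(S(add(SZ, mul(add(SSZ, Z), add(SZ, SSZ)))))
  [7] S(S(S(add(Z, mul(add(SSZ, Z), add(SZ, SSZ))))))
  [8] S(S(S(mul(add(SSZ, Z), add(SZ, SSZ)))))
  [9] S(S(S(mul(S(add(SZ, Z)), add(SZ, SSZ)))))
  [10] S(S(S(add(add(SZ, SSZ), mul(add(SZ, Z), add(SZ, SSZ))))))
  [11] S(S(S(add(S(add(Z, SSZ)), mul(add(SZ, Z), add(SZ, SSZ))))))
  [12] S(S(S(S(add(add(Z, SSZ), mul(add(SZ, Z), add(SZ, SSZ)))))))
  [13] S(S(S(S(add(SSZ, mul(add(SZ, Z), add(SZ, SSZ)))))))
  [14] S(S(S(S(S(add(SZ, mul(add(SZ, Z), add(SZ, SSZ))))))))
  [15] S(S(S(S(S(S(add(Z, mul(add(SZ, Z), add(SZ, SSZ)))))))))
  [16] S(S(S(S(S(S(mul(add(SZ, Z), add(SZ, SSZ))))))))
  [17] S(S(S(S(S(S(mul(S(add(Z, Z)), add(SZ, SSZ))))))))
  [18] S(S(S(S(S(S(add(add(SZ, SSZ), mul(add(Z, Z), add(SZ, SSZ)))))))))
  [19] S(S(S(S(S(S(add(S(add(Z, SSZ)), mul(add(Z, Z), add(SZ, SSZ)))))))))
  [20] S(S(S(S(S(S(S(add(add(Z, SSZ), mul(add(Z, Z), add(SZ, SSZ))))))))))
  [21] S(S(S(S(S(S(S(add(SSZ, mul(add(Z, Z), add(SZ, SSZ))))))))))
  [22] S(S(S(S(S(S(S(S(add(SZ, mul(add(Z, Z), add(SZ, SSZ)))))))))))
  [23] S(S(S(S(S(S(S(S(S(add(Z, mul(add(Z, Z), add(SZ, SSZ))))))))))))
  [24] S(S(S(S(S(S(S(S(S(mul(add(Z, Z), add(SZ, SSZ)))))))))))
  [25] S(S(S(S(S(S(S(S(S(mul(Z, add(SZ, SSZ)))))))))))
  [26] S^9(Z)

Term B:
  start: mul(add(add(SZ, SSZ), add(Z, Z)), SSSZ)
  [1] mul(add(S(add(Z, SSZ)), add(Z, Z)), SSSZ)
  [2] mul(S(add(add(Z, SSZ), add(Z, Z))), SSSZ)
  [3] add(SSSZ, mul(add(add(Z, SSZ), add(Z, Z)), SSSZ))
  [4] S(add(SSZ, mul(add(add(Z, SSZ), add(Z, Z)), SSSZ)))
  [5] S(S(add(SZ, mul(add(add(Z, SSZ), add(Z, Z)), SSSZ))))
  [6] S(S(S(add(Z, mul(add(add(Z, SSZ), add(Z, Z)), SSSZ)))))
  [7] S(S(S(mul(add(add(Z, SSZ), add(Z, Z)), SSSZ))))
  [8] S(S(S(mul(add(SSZ, add(Z, Z)), SSSZ))))
  [9] S(S(S(mul(S(add(SZ, add(Z, Z))), SSSZ))))
  [10] S(S(S(add(SSSZ, mul(add(SZ, add(Z, Z)), SSSZ)))))
  [11] S(S(S(S(add(SSZ, mul(add(SZ, add(Z, Z)), SSSZ))))))
  [12] S(S(S(S(S(add(SZ, mul(add(SZ, add(Z, Z)), SSSZ)))))))
  [13] S(S(S(S(S(S(add(Z, mul(add(SZ, add(Z, Z)), SSSZ))))))))
  [14] S(S(S(S(S(S(mul(add(SZ, add(Z, Z)), SSSZ)))))))
  [15] S(S(S(S(S(S(mul(S(add(Z, add(Z, Z))), SSSZ)))))))
  [16] S(S(S(S(S(S(add(SSSZ, mul(add(Z, add(Z, Z)), SSSZ))))))))
  [17] S(S(S(S(S(S(S(add(SSZ, mul(add(Z, add(Z, Z)), SSSZ)))))))))
  [18] S(S(S(S(S(S(S(S(add(SZ, mul(add(Z, add(Z, Z)), SSSZ))))))))))
  [19] S(S(S(S(S(S(S(S(S(add(Z, mul(add(Z, add(Z, Z)), SSSZ)))))))))))
  [20] S(S(S(S(S(S(S(S(S(mul(add(Z, add(Z, Z)), SSSZ))))))))))
  [21] S(S(S(S(S(S(S(S(S(mul(add(Z, Z), SSSZ))))))))))
  [22] S(S(S(S(S(S(S(S(S(mul(Z, SSSZ))))))))))
  [23] S^9(Z)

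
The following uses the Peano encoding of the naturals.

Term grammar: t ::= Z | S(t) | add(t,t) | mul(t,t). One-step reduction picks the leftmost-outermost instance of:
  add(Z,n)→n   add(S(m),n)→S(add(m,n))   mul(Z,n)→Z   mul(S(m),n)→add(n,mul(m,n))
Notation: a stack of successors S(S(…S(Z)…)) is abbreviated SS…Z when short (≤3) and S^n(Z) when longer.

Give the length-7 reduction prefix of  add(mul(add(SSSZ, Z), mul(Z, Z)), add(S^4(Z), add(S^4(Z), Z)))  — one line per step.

  start: add(mul(add(SSSZ, Z), mul(Z, Z)), add(S^4(Z), add(S^4(Z), Z)))
  →1  add(mul(S(add(SSZ, Z)), mul(Z, Z)), add(S^4(Z), add(S^4(Z), Z)))
  →2  add(add(mul(Z, Z), mul(add(SSZ, Z), mul(Z, Z))), add(S^4(Z), add(S^4(Z), Z)))
  →3  add(add(Z, mul(add(SSZ, Z), mul(Z, Z))), add(S^4(Z), add(S^4(Z), Z)))
  →4  add(mul(add(SSZ, Z), mul(Z, Z)), add(S^4(Z), add(S^4(Z), Z)))
  →5  add(mul(S(add(SZ, Z)), mul(Z, Z)), add(S^4(Z), add(S^4(Z), Z)))
  →6  add(add(mul(Z, Z), mul(add(SZ, Z), mul(Z, Z))), add(S^4(Z), add(S^4(Z), Z)))
  →7  add(add(Z, mul(add(SZ, Z), mul(Z, Z))), add(S^4(Z), add(S^4(Z), Z)))

Answer: after 7 steps: add(add(Z, mul(add(SZ, Z), mul(Z, Z))), add(S^4(Z), add(S^4(Z), Z)))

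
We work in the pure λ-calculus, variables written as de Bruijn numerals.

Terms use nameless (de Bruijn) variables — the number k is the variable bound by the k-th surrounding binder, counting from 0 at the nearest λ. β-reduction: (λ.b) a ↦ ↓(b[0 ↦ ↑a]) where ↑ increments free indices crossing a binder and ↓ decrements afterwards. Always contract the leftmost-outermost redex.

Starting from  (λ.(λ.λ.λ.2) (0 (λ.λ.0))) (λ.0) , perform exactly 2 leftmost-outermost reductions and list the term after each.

Answer: after 2 steps: λ.λ.(λ.0) (λ.λ.0)

Derivation:
  start: (λ.(λ.λ.λ.2) (0 (λ.λ.0))) (λ.0)
  step 1: (λ.λ.λ.2) ((λ.0) (λ.λ.0))
  step 2: λ.λ.(λ.0) (λ.λ.0)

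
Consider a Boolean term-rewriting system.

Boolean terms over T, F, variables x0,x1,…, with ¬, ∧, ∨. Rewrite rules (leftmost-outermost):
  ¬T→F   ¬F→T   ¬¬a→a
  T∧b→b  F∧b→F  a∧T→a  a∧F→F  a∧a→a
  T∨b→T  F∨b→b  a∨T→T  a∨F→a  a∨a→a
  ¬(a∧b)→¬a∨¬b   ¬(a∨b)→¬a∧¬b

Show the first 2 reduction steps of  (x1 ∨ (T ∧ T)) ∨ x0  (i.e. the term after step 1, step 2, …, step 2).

Answer: after 2 steps: T ∨ x0

Derivation:
  start: (x1 ∨ (T ∧ T)) ∨ x0
  step 1: (x1 ∨ T) ∨ x0
  step 2: T ∨ x0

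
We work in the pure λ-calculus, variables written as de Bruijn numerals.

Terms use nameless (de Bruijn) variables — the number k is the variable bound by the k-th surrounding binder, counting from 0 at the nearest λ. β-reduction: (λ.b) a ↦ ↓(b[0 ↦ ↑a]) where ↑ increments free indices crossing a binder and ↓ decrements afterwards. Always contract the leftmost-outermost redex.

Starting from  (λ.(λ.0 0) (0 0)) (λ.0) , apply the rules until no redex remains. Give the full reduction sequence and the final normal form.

Answer: normal form = λ.0  (in 5 steps)

Reduction:
  start: (λ.(λ.0 0) (0 0)) (λ.0)
  step 1: (λ.0 0) ((λ.0) (λ.0))
  step 2: (λ.0) (λ.0) ((λ.0) (λ.0))
  step 3: (λ.0) ((λ.0) (λ.0))
  step 4: (λ.0) (λ.0)
  step 5: λ.0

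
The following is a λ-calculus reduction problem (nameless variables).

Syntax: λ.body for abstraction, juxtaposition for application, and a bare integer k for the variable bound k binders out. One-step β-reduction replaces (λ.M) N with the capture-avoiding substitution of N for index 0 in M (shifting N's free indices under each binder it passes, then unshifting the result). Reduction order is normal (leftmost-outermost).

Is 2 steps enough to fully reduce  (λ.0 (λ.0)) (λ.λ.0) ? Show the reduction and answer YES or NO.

  start: (λ.0 (λ.0)) (λ.λ.0)
  →1  (λ.λ.0) (λ.0)
  →2  λ.0

Answer: YES — reaches normal form λ.0 in 2 ≤ 2 steps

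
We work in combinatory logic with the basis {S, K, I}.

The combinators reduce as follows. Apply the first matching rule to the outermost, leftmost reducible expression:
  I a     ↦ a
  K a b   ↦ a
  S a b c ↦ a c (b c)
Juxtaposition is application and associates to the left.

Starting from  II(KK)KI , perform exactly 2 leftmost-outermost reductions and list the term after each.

Answer: after 2 steps: KKKI

Derivation:
  start: II(KK)KI
  →1  I(KK)KI
  →2  KKKI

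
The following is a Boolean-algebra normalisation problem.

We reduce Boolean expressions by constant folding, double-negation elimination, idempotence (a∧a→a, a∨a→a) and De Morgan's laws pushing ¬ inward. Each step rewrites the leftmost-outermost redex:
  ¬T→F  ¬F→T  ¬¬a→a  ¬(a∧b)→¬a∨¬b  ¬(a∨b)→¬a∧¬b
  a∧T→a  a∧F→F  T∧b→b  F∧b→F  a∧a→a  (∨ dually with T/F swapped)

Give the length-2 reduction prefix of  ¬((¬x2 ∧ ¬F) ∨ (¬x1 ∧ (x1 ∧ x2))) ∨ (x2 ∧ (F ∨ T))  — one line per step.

Answer: after 2 steps: ((¬¬x2 ∨ ¬¬F) ∧ ¬(¬x1 ∧ (x1 ∧ x2))) ∨ (x2 ∧ (F ∨ T))

Reduction:
  start: ¬((¬x2 ∧ ¬F) ∨ (¬x1 ∧ (x1 ∧ x2))) ∨ (x2 ∧ (F ∨ T))
  [1] (¬(¬x2 ∧ ¬F) ∧ ¬(¬x1 ∧ (x1 ∧ x2))) ∨ (x2 ∧ (F ∨ T))
  [2] ((¬¬x2 ∨ ¬¬F) ∧ ¬(¬x1 ∧ (x1 ∧ x2))) ∨ (x2 ∧ (F ∨ T))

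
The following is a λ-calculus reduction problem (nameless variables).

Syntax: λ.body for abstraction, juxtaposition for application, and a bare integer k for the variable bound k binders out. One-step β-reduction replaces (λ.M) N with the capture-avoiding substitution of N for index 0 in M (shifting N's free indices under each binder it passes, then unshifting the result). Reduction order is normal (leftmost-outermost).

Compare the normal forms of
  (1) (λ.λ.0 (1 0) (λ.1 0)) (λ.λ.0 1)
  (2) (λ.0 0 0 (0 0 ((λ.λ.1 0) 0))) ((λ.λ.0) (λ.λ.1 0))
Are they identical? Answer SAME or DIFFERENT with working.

Term A:
  start: (λ.λ.0 (1 0) (λ.1 0)) (λ.λ.0 1)
  [1] λ.0 ((λ.λ.0 1) 0) (λ.1 0)
  [2] λ.0 (λ.0 1) (λ.1 0)

Term B:
  start: (λ.0 0 0 (0 0 ((λ.λ.1 0) 0))) ((λ.λ.0) (λ.λ.1 0))
  [1] (λ.λ.0) (λ.λ.1 0) ((λ.λ.0) (λ.λ.1 0)) ((λ.λ.0) (λ.λ.1 0)) ((λ.λ.0) (λ.λ.1 0) ((λ.λ.0) (λ.λ.1 0)) ((λ.λ.1 0) ((λ.λ.0) (λ.λ.1 0))))
  [2] (λ.0) ((λ.λ.0) (λ.λ.1 0)) ((λ.λ.0) (λ.λ.1 0)) ((λ.λ.0) (λ.λ.1 0) ((λ.λ.0) (λ.λ.1 0)) ((λ.λ.1 0) ((λ.λ.0) (λ.λ.1 0))))
  [3] (λ.λ.0) (λ.λ.1 0) ((λ.λ.0) (λ.λ.1 0)) ((λ.λ.0) (λ.λ.1 0) ((λ.λ.0) (λ.λ.1 0)) ((λ.λ.1 0) ((λ.λ.0) (λ.λ.1 0))))
  [4] (λ.0) ((λ.λ.0) (λ.λ.1 0)) ((λ.λ.0) (λ.λ.1 0) ((λ.λ.0) (λ.λ.1 0)) ((λ.λ.1 0) ((λ.λ.0) (λ.λ.1 0))))
  [5] (λ.λ.0) (λ.λ.1 0) ((λ.λ.0) (λ.λ.1 0) ((λ.λ.0) (λ.λ.1 0)) ((λ.λ.1 0) ((λ.λ.0) (λ.λ.1 0))))
  [6] (λ.0) ((λ.λ.0) (λ.λ.1 0) ((λ.λ.0) (λ.λ.1 0)) ((λ.λ.1 0) ((λ.λ.0) (λ.λ.1 0))))
  [7] (λ.λ.0) (λ.λ.1 0) ((λ.λ.0) (λ.λ.1 0)) ((λ.λ.1 0) ((λ.λ.0) (λ.λ.1 0)))
  [8] (λ.0) ((λ.λ.0) (λ.λ.1 0)) ((λ.λ.1 0) ((λ.λ.0) (λ.λ.1 0)))
  [9] (λ.λ.0) (λ.λ.1 0) ((λ.λ.1 0) ((λ.λ.0) (λ.λ.1 0)))
  [10] (λ.0) ((λ.λ.1 0) ((λ.λ.0) (λ.λ.1 0)))
  [11] (λ.λ.1 0) ((λ.λ.0) (λ.λ.1 0))
  [12] λ.(λ.λ.0) (λ.λ.1 0) 0
  [13] λ.(λ.0) 0
  [14] λ.0

Answer: DIFFERENT — A ⇓ λ.0 (λ.0 1) (λ.1 0), B ⇓ λ.0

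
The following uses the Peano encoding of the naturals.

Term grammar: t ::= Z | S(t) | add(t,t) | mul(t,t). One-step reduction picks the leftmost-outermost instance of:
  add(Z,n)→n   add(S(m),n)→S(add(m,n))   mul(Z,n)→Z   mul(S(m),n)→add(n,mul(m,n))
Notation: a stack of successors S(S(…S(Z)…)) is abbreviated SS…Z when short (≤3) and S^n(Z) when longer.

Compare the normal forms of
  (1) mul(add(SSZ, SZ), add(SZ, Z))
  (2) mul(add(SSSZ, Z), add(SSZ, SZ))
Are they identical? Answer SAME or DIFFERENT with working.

Answer: DIFFERENT — A ⇓ SSSZ, B ⇓ S^9(Z)

Derivation:
Term A:
  start: mul(add(SSZ, SZ), add(SZ, Z))
  [1] mul(S(add(SZ, SZ)), add(SZ, Z))
  [2] add(add(SZ, Z), mul(add(SZ, SZ), add(SZ, Z)))
  [3] add(S(add(Z, Z)), mul(add(SZ, SZ), add(SZ, Z)))
  [4] S(add(add(Z, Z), mul(add(SZ, SZ), add(SZ, Z))))
  [5] S(add(Z, mul(add(SZ, SZ), add(SZ, Z))))
  [6] S(mul(add(SZ, SZ), add(SZ, Z)))
  [7] S(mul(S(add(Z, SZ)), add(SZ, Z)))
  [8] S(add(add(SZ, Z), mul(add(Z, SZ), add(SZ, Z))))
  [9] S(add(S(add(Z, Z)), mul(add(Z, SZ), add(SZ, Z))))
  [10] S(S(add(add(Z, Z), mul(add(Z, SZ), add(SZ, Z)))))
  [11] S(S(add(Z, mul(add(Z, SZ), add(SZ, Z)))))
  [12] S(S(mul(add(Z, SZ), add(SZ, Z))))
  [13] S(S(mul(SZ, add(SZ, Z))))
  [14] S(S(add(add(SZ, Z), mul(Z, add(SZ, Z)))))
  [15] S(S(add(S(add(Z, Z)), mul(Z, add(SZ, Z)))))
  [16] S(S(S(add(add(Z, Z), mul(Z, add(SZ, Z))))))
  [17] S(S(S(add(Z, mul(Z, add(SZ, Z))))))
  [18] S(S(S(mul(Z, add(SZ, Z)))))
  [19] SSSZ

Term B:
  start: mul(add(SSSZ, Z), add(SSZ, SZ))
  [1] mul(S(add(SSZ, Z)), add(SSZ, SZ))
  [2] add(add(SSZ, SZ), mul(add(SSZ, Z), add(SSZ, SZ)))
  [3] add(S(add(SZ, SZ)), mul(add(SSZ, Z), add(SSZ, SZ)))
  [4] S(add(add(SZ, SZ), mul(add(SSZ, Z), add(SSZ, SZ))))
  [5] S(add(S(add(Z, SZ)), mul(add(SSZ, Z), add(SSZ, SZ))))
  [6] S(S(add(add(Z, SZ), mul(add(SSZ, Z), add(SSZ, SZ)))))
  [7] S(S(add(SZ, mul(add(SSZ, Z), add(SSZ, SZ)))))
  [8] S(S(S(add(Z, mul(add(SSZ, Z), add(SSZ, SZ))))))
  [9] S(S(S(mul(add(SSZ, Z), add(SSZ, SZ)))))
  [10] S(S(S(mul(S(add(SZ, Z)), add(SSZ, SZ)))))
  [11] S(S(S(add(add(SSZ, SZ), mul(add(SZ, Z), add(SSZ, SZ))))))
  [12] S(S(S(add(S(add(SZ, SZ)), mul(add(SZ, Z), add(SSZ, SZ))))))
  [13] S(S(S(S(add(add(SZ, SZ), mul(add(SZ, Z), add(SSZ, SZ)))))))
  [14] S(S(S(S(add(S(add(Z, SZ)), mul(add(SZ, Z), add(SSZ, SZ)))))))
  [15] S(S(S(S(S(add(add(Z, SZ), mul(add(SZ, Z), add(SSZ, SZ))))))))
  [16] S(S(S(S(S(add(SZ, mul(add(SZ, Z), add(SSZ, SZ))))))))
  [17] S(S(S(S(S(S(add(Z, mul(add(SZ, Z), add(SSZ, SZ)))))))))
  [18] S(S(S(S(S(S(mul(add(SZ, Z), add(SSZ, SZ))))))))
  [19] S(S(S(S(S(S(mul(S(add(Z, Z)), add(SSZ, SZ))))))))
  [20] S(S(S(S(S(S(add(add(SSZ, SZ), mul(add(Z, Z), add(SSZ, SZ)))))))))
  [21] S(S(S(S(S(S(add(S(add(SZ, SZ)), mul(add(Z, Z), add(SSZ, SZ)))))))))
  [22] S(S(S(S(S(S(S(add(add(SZ, SZ), mul(add(Z, Z), add(SSZ, SZ))))))))))
  [23] S(S(S(S(S(S(S(add(S(add(Z, SZ)), mul(add(Z, Z), add(SSZ, SZ))))))))))
  [24] S(S(S(S(S(S(S(S(add(add(Z, SZ), mul(add(Z, Z), add(SSZ, SZ)))))))))))
  [25] S(S(S(S(S(S(S(S(add(SZ, mul(add(Z, Z), add(SSZ, SZ)))))))))))
  [26] S(S(S(S(S(S(S(S(S(add(Z, mul(add(Z, Z), add(SSZ, SZ))))))))))))
  [27] S(S(S(S(S(S(S(S(S(mul(add(Z, Z), add(SSZ, SZ)))))))))))
  [28] S(S(S(S(S(S(S(S(S(mul(Z, add(SSZ, SZ)))))))))))
  [29] S^9(Z)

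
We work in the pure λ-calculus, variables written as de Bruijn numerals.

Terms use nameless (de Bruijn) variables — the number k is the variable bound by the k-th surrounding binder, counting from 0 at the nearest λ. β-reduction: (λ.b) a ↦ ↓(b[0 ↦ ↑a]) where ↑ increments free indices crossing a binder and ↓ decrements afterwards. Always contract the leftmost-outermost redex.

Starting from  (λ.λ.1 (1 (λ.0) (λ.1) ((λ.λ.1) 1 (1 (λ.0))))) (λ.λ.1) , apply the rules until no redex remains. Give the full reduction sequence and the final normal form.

Answer: normal form = λ.λ.λ.λ.1  (in 7 steps)

Working:
  start: (λ.λ.1 (1 (λ.0) (λ.1) ((λ.λ.1) 1 (1 (λ.0))))) (λ.λ.1)
  →1  λ.(λ.λ.1) ((λ.λ.1) (λ.0) (λ.1) ((λ.λ.1) (λ.λ.1) ((λ.λ.1) (λ.0))))
  →2  λ.λ.(λ.λ.1) (λ.0) (λ.2) ((λ.λ.1) (λ.λ.1) ((λ.λ.1) (λ.0)))
  →3  λ.λ.(λ.λ.0) (λ.2) ((λ.λ.1) (λ.λ.1) ((λ.λ.1) (λ.0)))
  →4  λ.λ.(λ.0) ((λ.λ.1) (λ.λ.1) ((λ.λ.1) (λ.0)))
  →5  λ.λ.(λ.λ.1) (λ.λ.1) ((λ.λ.1) (λ.0))
  →6  λ.λ.(λ.λ.λ.1) ((λ.λ.1) (λ.0))
  →7  λ.λ.λ.λ.1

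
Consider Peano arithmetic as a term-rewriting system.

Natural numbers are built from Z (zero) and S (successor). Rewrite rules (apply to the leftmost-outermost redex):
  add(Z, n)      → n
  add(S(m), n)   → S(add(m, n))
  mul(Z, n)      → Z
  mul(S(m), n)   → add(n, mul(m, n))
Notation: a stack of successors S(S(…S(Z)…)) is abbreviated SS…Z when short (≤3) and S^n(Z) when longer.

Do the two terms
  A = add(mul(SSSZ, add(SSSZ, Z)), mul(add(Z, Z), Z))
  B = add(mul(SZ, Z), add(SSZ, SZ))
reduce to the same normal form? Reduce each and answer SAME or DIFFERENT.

Term A:
  start: add(mul(SSSZ, add(SSSZ, Z)), mul(add(Z, Z), Z))
  [1] add(add(add(SSSZ, Z), mul(SSZ, add(SSSZ, Z))), mul(add(Z, Z), Z))
  [2] add(add(S(add(SSZ, Z)), mul(SSZ, add(SSSZ, Z))), mul(add(Z, Z), Z))
  [3] add(S(add(add(SSZ, Z), mul(SSZ, add(SSSZ, Z)))), mul(add(Z, Z), Z))
  [4] S(add(add(add(SSZ, Z), mul(SSZ, add(SSSZ, Z))), mul(add(Z, Z), Z)))
  [5] S(add(add(S(add(SZ, Z)), mul(SSZ, add(SSSZ, Z))), mul(add(Z, Z), Z)))
  [6] S(add(S(add(add(SZ, Z), mul(SSZ, add(SSSZ, Z)))), mul(add(Z, Z), Z)))
  [7] S(S(add(add(add(SZ, Z), mul(SSZ, add(SSSZ, Z))), mul(add(Z, Z), Z))))
  [8] S(S(add(add(S(add(Z, Z)), mul(SSZ, add(SSSZ, Z))), mul(add(Z, Z), Z))))
  [9] S(S(add(S(add(add(Z, Z), mul(SSZ, add(SSSZ, Z)))), mul(add(Z, Z), Z))))
  [10] S(S(S(add(add(add(Z, Z), mul(SSZ, add(SSSZ, Z))), mul(add(Z, Z), Z)))))
  [11] S(S(S(add(add(Z, mul(SSZ, add(SSSZ, Z))), mul(add(Z, Z), Z)))))
  [12] S(S(S(add(mul(SSZ, add(SSSZ, Z)), mul(add(Z, Z), Z)))))
  [13] S(S(S(add(add(add(SSSZ, Z), mul(SZ, add(SSSZ, Z))), mul(add(Z, Z), Z)))))
  [14] S(S(S(add(add(S(add(SSZ, Z)), mul(SZ, add(SSSZ, Z))), mul(add(Z, Z), Z)))))
  [15] S(S(S(add(S(add(add(SSZ, Z), mul(SZ, add(SSSZ, Z)))), mul(add(Z, Z), Z)))))
  [16] S(S(S(S(add(add(add(SSZ, Z), mul(SZ, add(SSSZ, Z))), mul(add(Z, Z), Z))))))
  [17] S(S(S(S(add(add(S(add(SZ, Z)), mul(SZ, add(SSSZ, Z))), mul(add(Z, Z), Z))))))
  [18] S(S(S(S(add(S(add(add(SZ, Z), mul(SZ, add(SSSZ, Z)))), mul(add(Z, Z), Z))))))
  [19] S(S(S(S(S(add(add(add(SZ, Z), mul(SZ, add(SSSZ, Z))), mul(add(Z, Z), Z)))))))
  [20] S(S(S(S(S(add(add(S(add(Z, Z)), mul(SZ, add(SSSZ, Z))), mul(add(Z, Z), Z)))))))
  [21] S(S(S(S(S(add(S(add(add(Z, Z), mul(SZ, add(SSSZ, Z)))), mul(add(Z, Z), Z)))))))
  [22] S(S(S(S(S(S(add(add(add(Z, Z), mul(SZ, add(SSSZ, Z))), mul(add(Z, Z), Z))))))))
  [23] S(S(S(S(S(S(add(add(Z, mul(SZ, add(SSSZ, Z))), mul(add(Z, Z), Z))))))))
  [24] S(S(S(S(S(S(add(mul(SZ, add(SSSZ, Z)), mul(add(Z, Z), Z))))))))
  [25] S(S(S(S(S(S(add(add(add(SSSZ, Z), mul(Z, add(SSSZ, Z))), mul(add(Z, Z), Z))))))))
  [26] S(S(S(S(S(S(add(add(S(add(SSZ, Z)), mul(Z, add(SSSZ, Z))), mul(add(Z, Z), Z))))))))
  [27] S(S(S(S(S(S(add(S(add(add(SSZ, Z), mul(Z, add(SSSZ, Z)))), mul(add(Z, Z), Z))))))))
  [28] S(S(S(S(S(S(S(add(add(add(SSZ, Z), mul(Z, add(SSSZ, Z))), mul(add(Z, Z), Z)))))))))
  [29] S(S(S(S(S(S(S(add(add(S(add(SZ, Z)), mul(Z, add(SSSZ, Z))), mul(add(Z, Z), Z)))))))))
  [30] S(S(S(S(S(S(S(add(S(add(add(SZ, Z), mul(Z, add(SSSZ, Z)))), mul(add(Z, Z), Z)))))))))
  [31] S(S(S(S(S(S(S(S(add(add(add(SZ, Z), mul(Z, add(SSSZ, Z))), mul(add(Z, Z), Z))))))))))
  [32] S(S(S(S(S(S(S(S(add(add(S(add(Z, Z)), mul(Z, add(SSSZ, Z))), mul(add(Z, Z), Z))))))))))
  [33] S(S(S(S(S(S(S(S(add(S(add(add(Z, Z), mul(Z, add(SSSZ, Z)))), mul(add(Z, Z), Z))))))))))
  [34] S(S(S(S(S(S(S(S(S(add(add(add(Z, Z), mul(Z, add(SSSZ, Z))), mul(add(Z, Z), Z)))))))))))
  [35] S(S(S(S(S(S(S(S(S(add(add(Z, mul(Z, add(SSSZ, Z))), mul(add(Z, Z), Z)))))))))))
  [36] S(S(S(S(S(S(S(S(S(add(mul(Z, add(SSSZ, Z)), mul(add(Z, Z), Z)))))))))))
  [37] S(S(S(S(S(S(S(S(S(add(Z, mul(add(Z, Z), Z)))))))))))
  [38] S(S(S(S(S(S(S(S(S(mul(add(Z, Z), Z))))))))))
  [39] S(S(S(S(S(S(S(S(S(mul(Z, Z))))))))))
  [40] S^9(Z)

Term B:
  start: add(mul(SZ, Z), add(SSZ, SZ))
  [1] add(add(Z, mul(Z, Z)), add(SSZ, SZ))
  [2] add(mul(Z, Z), add(SSZ, SZ))
  [3] add(Z, add(SSZ, SZ))
  [4] add(SSZ, SZ)
  [5] S(add(SZ, SZ))
  [6] S(S(add(Z, SZ)))
  [7] SSSZ

Answer: DIFFERENT — A ⇓ S^9(Z), B ⇓ SSSZ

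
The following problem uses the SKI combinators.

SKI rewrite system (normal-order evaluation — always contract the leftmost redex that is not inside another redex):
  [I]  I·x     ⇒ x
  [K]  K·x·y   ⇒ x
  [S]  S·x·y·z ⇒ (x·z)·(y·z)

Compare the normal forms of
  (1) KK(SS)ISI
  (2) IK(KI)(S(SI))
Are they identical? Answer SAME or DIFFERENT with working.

Term A:
  start: KK(SS)ISI
  step 1: KISI
  step 2: II
  step 3: I

Term B:
  start: IK(KI)(S(SI))
  step 1: K(KI)(S(SI))
  step 2: KI

Answer: DIFFERENT — A ⇓ I, B ⇓ KI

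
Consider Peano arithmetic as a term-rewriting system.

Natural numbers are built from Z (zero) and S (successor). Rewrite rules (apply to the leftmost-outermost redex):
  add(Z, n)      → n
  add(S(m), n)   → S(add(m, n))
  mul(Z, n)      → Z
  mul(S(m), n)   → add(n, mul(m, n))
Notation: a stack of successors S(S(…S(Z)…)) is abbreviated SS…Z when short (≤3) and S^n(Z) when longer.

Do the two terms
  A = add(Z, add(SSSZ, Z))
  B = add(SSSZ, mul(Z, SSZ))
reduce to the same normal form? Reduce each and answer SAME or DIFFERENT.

Term A:
  start: add(Z, add(SSSZ, Z))
  [1] add(SSSZ, Z)
  [2] S(add(SSZ, Z))
  [3] S(S(add(SZ, Z)))
  [4] S(S(S(add(Z, Z))))
  [5] SSSZ

Term B:
  start: add(SSSZ, mul(Z, SSZ))
  [1] S(add(SSZ, mul(Z, SSZ)))
  [2] S(S(add(SZ, mul(Z, SSZ))))
  [3] S(S(S(add(Z, mul(Z, SSZ)))))
  [4] S(S(S(mul(Z, SSZ))))
  [5] SSSZ

Answer: SAME — A ⇓ SSSZ, B ⇓ SSSZ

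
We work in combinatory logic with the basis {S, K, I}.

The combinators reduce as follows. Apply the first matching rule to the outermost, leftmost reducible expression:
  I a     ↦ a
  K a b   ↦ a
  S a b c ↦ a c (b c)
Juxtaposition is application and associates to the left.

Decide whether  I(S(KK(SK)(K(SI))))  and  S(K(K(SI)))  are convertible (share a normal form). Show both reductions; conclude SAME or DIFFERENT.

Answer: SAME — A ⇓ S(K(K(SI))), B ⇓ S(K(K(SI)))

Working:
Term A:
  start: I(S(KK(SK)(K(SI))))
  step 1: S(KK(SK)(K(SI)))
  step 2: S(K(K(SI)))

Term B:
  start: S(K(K(SI)))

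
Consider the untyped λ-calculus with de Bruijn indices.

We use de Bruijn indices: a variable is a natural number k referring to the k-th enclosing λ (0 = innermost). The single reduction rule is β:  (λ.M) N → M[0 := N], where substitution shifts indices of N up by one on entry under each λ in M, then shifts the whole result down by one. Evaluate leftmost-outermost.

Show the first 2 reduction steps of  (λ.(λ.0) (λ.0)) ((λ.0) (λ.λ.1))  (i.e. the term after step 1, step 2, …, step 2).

Answer: after 2 steps: λ.0

Reduction:
  start: (λ.(λ.0) (λ.0)) ((λ.0) (λ.λ.1))
  step 1: (λ.0) (λ.0)
  step 2: λ.0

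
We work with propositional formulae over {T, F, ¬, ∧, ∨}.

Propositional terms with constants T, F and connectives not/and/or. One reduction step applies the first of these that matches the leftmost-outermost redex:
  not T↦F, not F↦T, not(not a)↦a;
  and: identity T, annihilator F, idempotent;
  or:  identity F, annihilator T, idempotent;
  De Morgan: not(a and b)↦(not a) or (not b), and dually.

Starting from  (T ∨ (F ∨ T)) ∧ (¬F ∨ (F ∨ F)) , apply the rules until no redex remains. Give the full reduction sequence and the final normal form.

Answer: normal form = T  (in 4 steps)

Working:
  start: (T ∨ (F ∨ T)) ∧ (¬F ∨ (F ∨ F))
  step 1: T ∧ (¬F ∨ (F ∨ F))
  step 2: ¬F ∨ (F ∨ F)
  step 3: T ∨ (F ∨ F)
  step 4: T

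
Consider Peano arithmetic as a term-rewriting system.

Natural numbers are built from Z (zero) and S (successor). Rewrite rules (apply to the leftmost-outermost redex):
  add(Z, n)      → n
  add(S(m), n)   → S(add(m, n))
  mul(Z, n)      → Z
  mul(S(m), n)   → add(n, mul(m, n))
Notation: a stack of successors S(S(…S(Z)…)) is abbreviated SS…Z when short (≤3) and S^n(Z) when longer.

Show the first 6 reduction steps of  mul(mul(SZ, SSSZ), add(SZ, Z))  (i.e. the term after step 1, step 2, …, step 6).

  start: mul(mul(SZ, SSSZ), add(SZ, Z))
  [1] mul(add(SSSZ, mul(Z, SSSZ)), add(SZ, Z))
  [2] mul(S(add(SSZ, mul(Z, SSSZ))), add(SZ, Z))
  [3] add(add(SZ, Z), mul(add(SSZ, mul(Z, SSSZ)), add(SZ, Z)))
  [4] add(S(add(Z, Z)), mul(add(SSZ, mul(Z, SSSZ)), add(SZ, Z)))
  [5] S(add(add(Z, Z), mul(add(SSZ, mul(Z, SSSZ)), add(SZ, Z))))
  [6] S(add(Z, mul(add(SSZ, mul(Z, SSSZ)), add(SZ, Z))))

Answer: after 6 steps: S(add(Z, mul(add(SSZ, mul(Z, SSSZ)), add(SZ, Z))))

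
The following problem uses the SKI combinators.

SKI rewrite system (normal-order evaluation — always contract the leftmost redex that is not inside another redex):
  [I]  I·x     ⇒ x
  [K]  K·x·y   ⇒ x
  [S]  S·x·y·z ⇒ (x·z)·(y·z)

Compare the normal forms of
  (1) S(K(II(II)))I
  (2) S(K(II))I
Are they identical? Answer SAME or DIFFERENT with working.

Answer: SAME — A ⇓ S(KI)I, B ⇓ S(KI)I

Reduction:
Term A:
  start: S(K(II(II)))I
  →1  S(K(I(II)))I
  →2  S(K(II))I
  →3  S(KI)I

Term B:
  start: S(K(II))I
  →1  S(KI)I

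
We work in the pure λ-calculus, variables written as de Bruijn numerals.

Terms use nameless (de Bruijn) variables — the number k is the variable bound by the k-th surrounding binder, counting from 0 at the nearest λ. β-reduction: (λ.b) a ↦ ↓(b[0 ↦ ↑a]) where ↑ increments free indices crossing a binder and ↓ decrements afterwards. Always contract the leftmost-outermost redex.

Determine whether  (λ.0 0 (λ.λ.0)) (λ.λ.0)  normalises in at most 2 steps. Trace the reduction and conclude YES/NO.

  start: (λ.0 0 (λ.λ.0)) (λ.λ.0)
  step 1: (λ.λ.0) (λ.λ.0) (λ.λ.0)
  step 2: (λ.0) (λ.λ.0)

Answer: NO — after 2 steps the term is (λ.0) (λ.λ.0), not yet normal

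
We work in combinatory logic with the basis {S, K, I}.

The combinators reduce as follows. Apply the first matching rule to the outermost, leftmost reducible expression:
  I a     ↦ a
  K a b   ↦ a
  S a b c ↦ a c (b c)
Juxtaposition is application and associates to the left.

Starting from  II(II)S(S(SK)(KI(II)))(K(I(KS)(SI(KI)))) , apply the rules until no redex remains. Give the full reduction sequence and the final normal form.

Answer: normal form = S(S(SK)I)(KS)  (in 7 steps)

Derivation:
  start: II(II)S(S(SK)(KI(II)))(K(I(KS)(SI(KI))))
  step 1: I(II)S(S(SK)(KI(II)))(K(I(KS)(SI(KI))))
  step 2: IIS(S(SK)(KI(II)))(K(I(KS)(SI(KI))))
  step 3: IS(S(SK)(KI(II)))(K(I(KS)(SI(KI))))
  step 4: S(S(SK)(KI(II)))(K(I(KS)(SI(KI))))
  step 5: S(S(SK)I)(K(I(KS)(SI(KI))))
  step 6: S(S(SK)I)(K(KS(SI(KI))))
  step 7: S(S(SK)I)(KS)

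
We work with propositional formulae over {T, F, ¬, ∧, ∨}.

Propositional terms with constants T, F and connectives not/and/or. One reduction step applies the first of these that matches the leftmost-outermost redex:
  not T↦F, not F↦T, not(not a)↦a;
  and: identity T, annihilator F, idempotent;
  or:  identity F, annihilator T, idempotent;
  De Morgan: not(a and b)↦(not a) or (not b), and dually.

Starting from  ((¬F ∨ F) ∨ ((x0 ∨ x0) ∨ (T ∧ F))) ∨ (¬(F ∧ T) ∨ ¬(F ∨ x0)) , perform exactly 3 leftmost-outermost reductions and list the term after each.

  start: ((¬F ∨ F) ∨ ((x0 ∨ x0) ∨ (T ∧ F))) ∨ (¬(F ∧ T) ∨ ¬(F ∨ x0))
  [1] (¬F ∨ ((x0 ∨ x0) ∨ (T ∧ F))) ∨ (¬(F ∧ T) ∨ ¬(F ∨ x0))
  [2] (T ∨ ((x0 ∨ x0) ∨ (T ∧ F))) ∨ (¬(F ∧ T) ∨ ¬(F ∨ x0))
  [3] T ∨ (¬(F ∧ T) ∨ ¬(F ∨ x0))

Answer: after 3 steps: T ∨ (¬(F ∧ T) ∨ ¬(F ∨ x0))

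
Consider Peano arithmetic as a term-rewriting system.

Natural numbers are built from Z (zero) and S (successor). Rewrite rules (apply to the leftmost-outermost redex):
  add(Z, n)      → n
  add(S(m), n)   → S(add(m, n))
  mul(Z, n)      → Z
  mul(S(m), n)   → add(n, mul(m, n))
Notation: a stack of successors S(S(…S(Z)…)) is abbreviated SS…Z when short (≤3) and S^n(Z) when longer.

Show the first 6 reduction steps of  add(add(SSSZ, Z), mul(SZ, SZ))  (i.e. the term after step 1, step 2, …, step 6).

  start: add(add(SSSZ, Z), mul(SZ, SZ))
  →1  add(S(add(SSZ, Z)), mul(SZ, SZ))
  →2  S(add(add(SSZ, Z), mul(SZ, SZ)))
  →3  S(add(S(add(SZ, Z)), mul(SZ, SZ)))
  →4  S(S(add(add(SZ, Z), mul(SZ, SZ))))
  →5  S(S(add(S(add(Z, Z)), mul(SZ, SZ))))
  →6  S(S(S(add(add(Z, Z), mul(SZ, SZ)))))

Answer: after 6 steps: S(S(S(add(add(Z, Z), mul(SZ, SZ)))))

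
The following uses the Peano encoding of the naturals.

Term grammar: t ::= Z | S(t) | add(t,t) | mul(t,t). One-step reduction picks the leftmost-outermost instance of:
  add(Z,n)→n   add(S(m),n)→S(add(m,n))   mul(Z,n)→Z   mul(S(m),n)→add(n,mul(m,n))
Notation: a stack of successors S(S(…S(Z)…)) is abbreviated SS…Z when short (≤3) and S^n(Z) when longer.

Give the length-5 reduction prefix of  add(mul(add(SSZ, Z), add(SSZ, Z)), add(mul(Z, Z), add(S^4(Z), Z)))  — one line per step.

  start: add(mul(add(SSZ, Z), add(SSZ, Z)), add(mul(Z, Z), add(S^4(Z), Z)))
  [1] add(mul(S(add(SZ, Z)), add(SSZ, Z)), add(mul(Z, Z), add(S^4(Z), Z)))
  [2] add(add(add(SSZ, Z), mul(add(SZ, Z), add(SSZ, Z))), add(mul(Z, Z), add(S^4(Z), Z)))
  [3] add(add(S(add(SZ, Z)), mul(add(SZ, Z), add(SSZ, Z))), add(mul(Z, Z), add(S^4(Z), Z)))
  [4] add(S(add(add(SZ, Z), mul(add(SZ, Z), add(SSZ, Z)))), add(mul(Z, Z), add(S^4(Z), Z)))
  [5] S(add(add(add(SZ, Z), mul(add(SZ, Z), add(SSZ, Z))), add(mul(Z, Z), add(S^4(Z), Z))))

Answer: after 5 steps: S(add(add(add(SZ, Z), mul(add(SZ, Z), add(SSZ, Z))), add(mul(Z, Z), add(S^4(Z), Z))))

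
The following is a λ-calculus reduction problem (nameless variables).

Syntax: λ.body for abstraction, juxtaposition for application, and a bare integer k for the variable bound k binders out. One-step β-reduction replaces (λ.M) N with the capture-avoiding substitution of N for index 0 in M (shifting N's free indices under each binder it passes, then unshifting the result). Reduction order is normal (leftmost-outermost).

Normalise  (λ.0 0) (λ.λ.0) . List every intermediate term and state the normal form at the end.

  start: (λ.0 0) (λ.λ.0)
  [1] (λ.λ.0) (λ.λ.0)
  [2] λ.0

Answer: normal form = λ.0  (in 2 steps)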